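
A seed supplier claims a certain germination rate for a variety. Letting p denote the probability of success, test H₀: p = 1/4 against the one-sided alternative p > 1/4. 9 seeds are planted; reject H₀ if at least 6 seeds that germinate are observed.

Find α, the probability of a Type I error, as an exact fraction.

Under H₀, Y ~ Binomial(9, 1/4), and α = P(Y ≥ 6).
Adding the binomial terms for j = 6 through 9 with p = 1/4 yields 655/65536.

655/65536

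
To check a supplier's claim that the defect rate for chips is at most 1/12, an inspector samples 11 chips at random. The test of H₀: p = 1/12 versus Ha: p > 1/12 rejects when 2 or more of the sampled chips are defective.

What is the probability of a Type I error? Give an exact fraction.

86192514733/371504185344

Under H₀, S ~ Binomial(11, 1/12); the Type I error rate is P(S ≥ 2).
Via the complement, α = 1 − Σ_{j=0}^{1} C(11,j)(1/12)^j(11/12)^{11-j} = 86192514733/371504185344.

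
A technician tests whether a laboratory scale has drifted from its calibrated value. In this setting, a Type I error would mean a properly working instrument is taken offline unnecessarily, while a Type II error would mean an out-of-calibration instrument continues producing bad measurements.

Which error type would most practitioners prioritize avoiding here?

The Type II consequence (an out-of-calibration instrument continues producing bad measurements) is more severe than the Type I consequence (a properly working instrument is taken offline unnecessarily).

Type II error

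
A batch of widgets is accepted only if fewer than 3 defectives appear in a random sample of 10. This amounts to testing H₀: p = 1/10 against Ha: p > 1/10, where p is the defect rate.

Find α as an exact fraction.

Under H₀, K ~ Binomial(10, 1/10); the Type I error rate is P(K ≥ 3).
α = 1 − P(K ≤ 2) = 1 − 1162261467/1250000000 = 87738533/1250000000.

87738533/1250000000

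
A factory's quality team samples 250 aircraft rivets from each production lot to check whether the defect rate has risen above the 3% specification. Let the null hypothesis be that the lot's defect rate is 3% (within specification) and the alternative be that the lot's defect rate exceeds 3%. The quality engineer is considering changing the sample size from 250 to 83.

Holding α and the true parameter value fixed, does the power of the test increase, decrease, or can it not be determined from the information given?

A smaller sample increases the standard error, so the sampling distributions under H₀ and Ha overlap more.
Since power = 1 − β and β increases, power decreases.

It decreases.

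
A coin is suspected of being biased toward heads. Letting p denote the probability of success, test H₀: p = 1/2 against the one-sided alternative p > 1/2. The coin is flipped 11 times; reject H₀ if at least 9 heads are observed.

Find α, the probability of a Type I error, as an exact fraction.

67/2048

Under H₀, Y ~ Binomial(11, 1/2), and α = P(Y ≥ 9).
Summing the upper tail: (55 + 11 + 1) / 2^11 = 67/2048.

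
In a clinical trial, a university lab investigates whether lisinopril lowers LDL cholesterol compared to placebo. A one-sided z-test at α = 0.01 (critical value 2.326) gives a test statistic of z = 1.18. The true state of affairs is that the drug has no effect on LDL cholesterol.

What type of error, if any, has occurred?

Neither — the decision is correct.

The conventional null hypothesis is that the drug has no effect on LDL cholesterol.
Since z = 1.18 ≤ z* = 2.326, H₀ is not rejected.
H₀ is true (actually the drug has no effect on LDL cholesterol).
The decision matches the true state — no error.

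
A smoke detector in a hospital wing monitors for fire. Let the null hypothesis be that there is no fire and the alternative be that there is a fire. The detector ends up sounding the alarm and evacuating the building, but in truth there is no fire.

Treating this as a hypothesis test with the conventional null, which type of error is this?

Type I error

'Sounding the alarm and evacuating the building' corresponds to rejecting H₀.
H₀ was rejected but H₀ is true — a Type I error (false positive).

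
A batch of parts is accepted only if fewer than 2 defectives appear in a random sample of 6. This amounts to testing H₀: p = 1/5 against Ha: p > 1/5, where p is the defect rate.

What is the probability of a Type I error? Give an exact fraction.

Under H₀, S ~ Binomial(6, 1/5); the Type I error rate is P(S ≥ 2).
Computing the lower-tail complement: 1 − 2048/3125 = 1077/3125.

1077/3125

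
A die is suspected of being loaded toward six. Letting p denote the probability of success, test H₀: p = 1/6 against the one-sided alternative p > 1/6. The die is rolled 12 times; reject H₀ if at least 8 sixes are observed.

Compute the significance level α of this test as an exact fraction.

56431/362797056

Under H₀, Y ~ Binomial(12, 1/6), and α = P(Y ≥ 8).
P(Y ≥ 8) = Σ_{j=8}^{12} C(12,j)·(1/6)^j·(5/6)^{12-j} = 56431/362797056.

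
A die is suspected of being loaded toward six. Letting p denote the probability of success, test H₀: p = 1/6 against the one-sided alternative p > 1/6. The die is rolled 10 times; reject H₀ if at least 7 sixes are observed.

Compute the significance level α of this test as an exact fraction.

α = P(reject H₀ | H₀ true) = P(S ≥ 7 | p = 1/6), with S ~ Binomial(10, 1/6).
Adding the binomial terms for j = 7 through 10 with p = 1/6 yields 337/1259712.

337/1259712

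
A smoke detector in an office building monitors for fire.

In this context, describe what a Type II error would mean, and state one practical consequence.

With the conventional null hypothesis that there is no fire:
A Type II error is failing to reject H₀ when H₀ is false.
Here that means remaining silent when actually there is a fire.

A Type II error would mean concluding that there is no fire (or at least failing to establish that there is a fire) when in fact there is a fire. Consequence: a real fire goes undetected.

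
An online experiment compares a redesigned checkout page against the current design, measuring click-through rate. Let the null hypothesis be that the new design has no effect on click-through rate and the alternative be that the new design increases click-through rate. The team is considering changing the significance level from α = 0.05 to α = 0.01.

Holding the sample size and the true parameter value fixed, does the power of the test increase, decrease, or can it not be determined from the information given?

It decreases.

A smaller α moves the rejection region further into the tail. With the alternative true, more outcomes now fall outside the rejection region, so failing to reject becomes more likely.
Since power = 1 − β and β increases, power decreases.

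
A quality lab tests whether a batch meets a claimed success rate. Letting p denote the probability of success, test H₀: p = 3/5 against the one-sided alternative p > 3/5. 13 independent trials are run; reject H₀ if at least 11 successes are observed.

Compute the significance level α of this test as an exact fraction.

Under H₀, K ~ Binomial(13, 3/5), and α = P(K ≥ 11).
Adding the binomial terms for j = 11 through 13 with p = 3/5 yields 70681653/1220703125.

70681653/1220703125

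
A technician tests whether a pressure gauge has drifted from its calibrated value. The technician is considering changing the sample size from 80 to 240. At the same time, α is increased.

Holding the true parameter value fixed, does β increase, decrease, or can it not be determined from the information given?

A larger sample reduces the standard error, pulling the sampling distribution under Ha further from the non-rejection region. With a larger α the critical value moves toward the center, so more of the Ha sampling distribution lies in the rejection region. Both changes push β in the same direction.

It decreases.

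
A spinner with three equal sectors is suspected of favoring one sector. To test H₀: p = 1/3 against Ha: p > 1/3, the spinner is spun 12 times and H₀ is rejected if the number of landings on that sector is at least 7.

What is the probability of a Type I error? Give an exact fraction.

α = P(reject H₀ | H₀ true) = P(X ≥ 7 | p = 1/3), with X ~ Binomial(12, 1/3).
Adding the binomial terms for j = 7 through 12 with p = 1/3 yields 11771/177147.

11771/177147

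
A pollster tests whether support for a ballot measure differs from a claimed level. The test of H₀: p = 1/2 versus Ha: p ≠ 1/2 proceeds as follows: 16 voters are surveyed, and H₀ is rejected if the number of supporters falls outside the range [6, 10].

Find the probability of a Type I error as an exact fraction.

6885/32768

Under H₀, X ~ Binomial(16, 1/2); α is the probability of landing in either tail, P(X ≤ 5) + P(X ≥ 11).
Each tail has probability (1 + 16 + 120 + 560 + 1820 + 4368)/65536; doubling gives α = 13770/65536 = 6885/32768.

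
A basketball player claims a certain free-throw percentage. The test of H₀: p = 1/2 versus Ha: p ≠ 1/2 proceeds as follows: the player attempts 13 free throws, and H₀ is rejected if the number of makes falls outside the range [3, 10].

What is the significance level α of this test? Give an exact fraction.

The significance level is the null-hypothesis probability of the rejection region {≤2} ∪ {≥11}.
Each tail has probability (1 + 13 + 78)/8192; doubling gives α = 184/8192 = 23/1024.

23/1024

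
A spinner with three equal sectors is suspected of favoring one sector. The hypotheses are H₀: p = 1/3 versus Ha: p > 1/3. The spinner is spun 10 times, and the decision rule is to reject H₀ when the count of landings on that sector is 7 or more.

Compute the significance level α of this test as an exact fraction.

43/2187

Under H₀, Y ~ Binomial(10, 1/3), and α = P(Y ≥ 7).
Adding the binomial terms for j = 7 through 10 with p = 1/3 yields 43/2187.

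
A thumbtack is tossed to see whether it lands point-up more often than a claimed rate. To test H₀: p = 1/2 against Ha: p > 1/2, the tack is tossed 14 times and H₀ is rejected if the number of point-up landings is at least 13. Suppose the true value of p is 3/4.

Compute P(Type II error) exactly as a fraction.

241331965/268435456

Under the alternative p = 3/4, X ~ Binomial(14, 3/4); β is the probability the test does not reject, P(X < 13).
Summing C(14,j)·(3/4)^j·(1/4)^{14-j} for j = 0..12 gives 241331965/268435456.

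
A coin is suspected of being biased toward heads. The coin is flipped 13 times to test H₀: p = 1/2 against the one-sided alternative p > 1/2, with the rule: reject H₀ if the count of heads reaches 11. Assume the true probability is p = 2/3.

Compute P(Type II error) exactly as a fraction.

β = P(fail to reject H₀ | Ha true) = P(X ≤ 10 | p = 2/3), X ~ Binomial(13, 2/3).
Equivalently, β = 1 − P(X ≥ 11) = 50857/59049.

50857/59049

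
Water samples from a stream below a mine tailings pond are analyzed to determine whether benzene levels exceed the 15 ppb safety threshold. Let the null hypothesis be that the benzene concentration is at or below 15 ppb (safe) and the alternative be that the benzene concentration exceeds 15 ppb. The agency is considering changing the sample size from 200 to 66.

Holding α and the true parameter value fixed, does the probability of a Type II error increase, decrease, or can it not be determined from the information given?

It increases.

A smaller sample increases the standard error, so the sampling distributions under H₀ and Ha overlap more.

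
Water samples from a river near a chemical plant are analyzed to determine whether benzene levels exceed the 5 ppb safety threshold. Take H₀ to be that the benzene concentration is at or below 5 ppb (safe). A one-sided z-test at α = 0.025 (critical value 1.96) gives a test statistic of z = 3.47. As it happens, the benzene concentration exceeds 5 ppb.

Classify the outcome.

Neither — the decision is correct.

Since z = 3.47 > z* = 1.96, H₀ is rejected.
H₀ is false (actually the benzene concentration exceeds 5 ppb).
The decision matches the true state — no error.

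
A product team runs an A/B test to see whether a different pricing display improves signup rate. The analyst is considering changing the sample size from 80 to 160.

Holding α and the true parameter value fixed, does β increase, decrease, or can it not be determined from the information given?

It decreases.

More data shrinks sampling variability; the test statistic under Ha concentrates further from the null value, making rejection more likely.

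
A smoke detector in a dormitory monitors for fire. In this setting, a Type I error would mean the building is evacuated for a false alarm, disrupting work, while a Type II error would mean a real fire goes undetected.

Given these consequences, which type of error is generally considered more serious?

Type II error

The Type II consequence (a real fire goes undetected) is more severe than the Type I consequence (the building is evacuated for a false alarm, disrupting work).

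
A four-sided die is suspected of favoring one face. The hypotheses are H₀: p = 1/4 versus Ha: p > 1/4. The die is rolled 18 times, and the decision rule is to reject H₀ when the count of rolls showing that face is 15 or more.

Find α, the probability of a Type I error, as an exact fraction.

2933/8589934592

The Type I error probability is α = P(S ≥ 15) computed under H₀, where S ~ Binomial(18, 1/4).
Adding the binomial terms for j = 15 through 18 with p = 1/4 yields 2933/8589934592.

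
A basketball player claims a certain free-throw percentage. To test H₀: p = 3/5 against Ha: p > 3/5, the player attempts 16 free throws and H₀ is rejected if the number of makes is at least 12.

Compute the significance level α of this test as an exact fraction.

α = P(reject H₀ | H₀ true) = P(Y ≥ 12 | p = 3/5), with Y ~ Binomial(16, 3/5).
Adding the binomial terms for j = 12 through 16 with p = 3/5 yields 1016646633/6103515625.

1016646633/6103515625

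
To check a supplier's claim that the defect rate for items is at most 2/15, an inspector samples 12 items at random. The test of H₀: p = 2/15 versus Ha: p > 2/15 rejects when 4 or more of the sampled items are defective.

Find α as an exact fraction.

Under H₀, Y ~ Binomial(12, 2/15); the Type I error rate is P(Y ≥ 4).
Via the complement, α = 1 − Σ_{j=0}^{3} C(12,j)(2/15)^j(13/15)^{12-j} = 558522837776/8649755859375.

558522837776/8649755859375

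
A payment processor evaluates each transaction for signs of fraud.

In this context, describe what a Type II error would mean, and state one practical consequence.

With the conventional null hypothesis that the transaction is legitimate:
A Type II error is failing to reject H₀ when H₀ is false.
Here that means approving the transaction when actually the transaction is fraudulent.

A Type II error would mean concluding that the transaction is legitimate (or at least failing to establish that the transaction is fraudulent) when in fact the transaction is fraudulent. Consequence: a fraudulent charge goes through and the bank absorbs the loss.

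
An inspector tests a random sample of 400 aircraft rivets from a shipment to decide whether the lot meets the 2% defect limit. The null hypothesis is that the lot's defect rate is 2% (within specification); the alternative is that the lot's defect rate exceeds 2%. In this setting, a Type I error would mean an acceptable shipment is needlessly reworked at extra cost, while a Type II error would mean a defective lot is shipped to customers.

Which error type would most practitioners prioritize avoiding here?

Type II error

The Type II consequence (a defective lot is shipped to customers) is more severe than the Type I consequence (an acceptable shipment is needlessly reworked at extra cost).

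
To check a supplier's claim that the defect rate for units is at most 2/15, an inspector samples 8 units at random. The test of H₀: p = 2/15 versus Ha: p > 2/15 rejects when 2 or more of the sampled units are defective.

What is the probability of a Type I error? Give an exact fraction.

Under H₀, S ~ Binomial(8, 2/15); the Type I error rate is P(S ≥ 2).
Via the complement, α = 1 − Σ_{j=0}^{1} C(8,j)(2/15)^j(13/15)^{8-j} = 743183632/2562890625.

743183632/2562890625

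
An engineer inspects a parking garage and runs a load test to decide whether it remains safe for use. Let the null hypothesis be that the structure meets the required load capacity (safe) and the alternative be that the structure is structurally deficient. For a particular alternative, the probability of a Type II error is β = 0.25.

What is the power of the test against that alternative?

0.75

Power = 1 − β = 1 − 0.25 = 0.75.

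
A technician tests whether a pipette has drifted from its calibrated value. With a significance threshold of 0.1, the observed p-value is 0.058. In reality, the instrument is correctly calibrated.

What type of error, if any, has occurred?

Type I error

The conventional null hypothesis is that the instrument is correctly calibrated.
Since p = 0.058 < α = 0.1, H₀ is rejected.
H₀ is true (actually the instrument is correctly calibrated).
Rejecting a true H₀ is a Type I error.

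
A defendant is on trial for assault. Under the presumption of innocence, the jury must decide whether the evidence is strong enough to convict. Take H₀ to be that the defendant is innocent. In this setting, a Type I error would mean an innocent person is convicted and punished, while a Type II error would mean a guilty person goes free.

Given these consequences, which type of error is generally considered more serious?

The Type I consequence (an innocent person is convicted and punished) is more severe than the Type II consequence (a guilty person goes free).

Type I error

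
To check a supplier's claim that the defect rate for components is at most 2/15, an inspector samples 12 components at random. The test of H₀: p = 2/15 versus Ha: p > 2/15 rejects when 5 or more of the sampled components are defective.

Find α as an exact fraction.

Under H₀, X ~ Binomial(12, 2/15); the Type I error rate is P(X ≥ 5).
Computing the lower-tail complement: 1 − 8521938842287/8649755859375 = 127817017088/8649755859375.

127817017088/8649755859375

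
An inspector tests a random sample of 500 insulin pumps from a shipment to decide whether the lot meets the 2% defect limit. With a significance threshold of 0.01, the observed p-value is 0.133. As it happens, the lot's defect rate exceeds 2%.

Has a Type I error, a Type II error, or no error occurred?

The conventional null hypothesis is that the lot's defect rate is 2% (within specification).
Since p = 0.133 ≥ α = 0.01, H₀ is not rejected.
H₀ is false (actually the lot's defect rate exceeds 2%).
Failing to reject a false H₀ is a Type II error.

Type II error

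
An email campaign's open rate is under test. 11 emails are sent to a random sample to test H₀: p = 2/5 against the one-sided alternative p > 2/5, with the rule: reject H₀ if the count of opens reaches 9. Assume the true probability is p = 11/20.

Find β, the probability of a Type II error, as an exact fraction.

A Type II error is failing to reject when Ha holds: with p = 11/20, β = P(X ≤ 8).
Adding the binomial probabilities P(X=0)+…+P(X=8) at p = 11/20 gives 38288445266097/40960000000000.

38288445266097/40960000000000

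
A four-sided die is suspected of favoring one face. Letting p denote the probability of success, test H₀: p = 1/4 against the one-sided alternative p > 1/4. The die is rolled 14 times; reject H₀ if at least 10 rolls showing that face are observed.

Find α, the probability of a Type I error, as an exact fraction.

91771/268435456

The Type I error probability is α = P(Y ≥ 10) computed under H₀, where Y ~ Binomial(14, 1/4).
Adding the binomial terms for j = 10 through 14 with p = 1/4 yields 91771/268435456.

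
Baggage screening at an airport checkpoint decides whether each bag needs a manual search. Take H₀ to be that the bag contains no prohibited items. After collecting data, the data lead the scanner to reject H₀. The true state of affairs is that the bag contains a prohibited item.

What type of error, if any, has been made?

The test rejected a false H₀ — the decision matches the true state.

No error — this is a correct decision.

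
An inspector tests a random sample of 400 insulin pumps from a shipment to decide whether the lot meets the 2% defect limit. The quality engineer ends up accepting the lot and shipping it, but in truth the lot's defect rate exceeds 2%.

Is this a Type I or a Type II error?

Type II error

The null hypothesis here is that the lot's defect rate is 2% (within specification).
'Accepting the lot and shipping it' corresponds to failing to reject H₀.
H₀ was not rejected but H₀ is false — a Type II error (false negative).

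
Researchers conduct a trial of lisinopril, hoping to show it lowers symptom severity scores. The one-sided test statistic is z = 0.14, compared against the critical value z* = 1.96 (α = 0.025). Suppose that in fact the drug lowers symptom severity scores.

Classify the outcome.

The conventional null hypothesis is that the drug has no effect on symptom severity scores.
Since z = 0.14 ≤ z* = 1.96, H₀ is not rejected.
H₀ is false (actually the drug lowers symptom severity scores).
Failing to reject a false H₀ is a Type II error.

Type II error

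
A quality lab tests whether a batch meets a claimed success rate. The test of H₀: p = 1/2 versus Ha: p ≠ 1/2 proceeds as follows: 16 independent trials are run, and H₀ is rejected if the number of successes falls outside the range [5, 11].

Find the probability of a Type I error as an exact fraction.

The significance level is the null-hypothesis probability of the rejection region {≤4} ∪ {≥12}.
The two tails are symmetric, so α = 2·(1 + 16 + 120 + 560 + 1820)/2^16 = 5034/65536 = 2517/32768.

2517/32768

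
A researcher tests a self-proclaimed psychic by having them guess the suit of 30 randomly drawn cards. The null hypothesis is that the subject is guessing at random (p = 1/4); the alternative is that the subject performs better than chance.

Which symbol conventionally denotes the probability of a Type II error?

β

P(Type II error) = P(fail to reject H₀ | H₀ false) = β.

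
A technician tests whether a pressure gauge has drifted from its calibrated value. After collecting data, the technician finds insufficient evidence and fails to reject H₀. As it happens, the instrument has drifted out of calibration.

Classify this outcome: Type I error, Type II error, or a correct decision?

The conventional null hypothesis here is that the instrument is correctly calibrated.
H₀ was not rejected, but H₀ is actually false.
Failing to reject a false null hypothesis is a Type II error (false negative).

Type II error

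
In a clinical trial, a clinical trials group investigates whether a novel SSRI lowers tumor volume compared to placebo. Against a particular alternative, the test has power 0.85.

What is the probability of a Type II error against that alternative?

Power = 1 − β, so β = 1 − 0.85 = 0.15.

0.15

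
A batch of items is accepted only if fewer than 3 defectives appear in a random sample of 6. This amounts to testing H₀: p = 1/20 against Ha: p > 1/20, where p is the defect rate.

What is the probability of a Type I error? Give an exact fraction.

14271/6400000

α = P(reject H₀ | H₀ true) = P(Y ≥ 3 | p = 1/20), Y ~ Binomial(6, 1/20).
Computing the lower-tail complement: 1 − 6385729/6400000 = 14271/6400000.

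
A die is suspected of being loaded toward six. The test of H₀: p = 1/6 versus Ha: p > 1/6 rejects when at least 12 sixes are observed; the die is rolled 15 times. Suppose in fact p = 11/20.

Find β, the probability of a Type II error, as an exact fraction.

7844484964274060391/8192000000000000000

Under the alternative p = 11/20, S ~ Binomial(15, 11/20); β is the probability the test does not reject, P(S < 12).
Adding the binomial probabilities P(S=0)+…+P(S=11) at p = 11/20 gives 7844484964274060391/8192000000000000000.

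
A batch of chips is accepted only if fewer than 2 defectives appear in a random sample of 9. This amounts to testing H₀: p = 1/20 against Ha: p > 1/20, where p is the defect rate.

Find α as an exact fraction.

Under H₀, Y ~ Binomial(9, 1/20); the Type I error rate is P(Y ≥ 2).
Computing the lower-tail complement: 1 − 118884941287/128000000000 = 9115058713/128000000000.

9115058713/128000000000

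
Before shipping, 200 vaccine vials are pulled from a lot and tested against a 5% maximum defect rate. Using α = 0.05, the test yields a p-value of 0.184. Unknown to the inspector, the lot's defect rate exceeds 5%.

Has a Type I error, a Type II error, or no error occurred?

The conventional null hypothesis is that the lot's defect rate is 5% (within specification).
Since p = 0.184 ≥ α = 0.05, H₀ is not rejected.
H₀ is false (actually the lot's defect rate exceeds 5%).
Failing to reject a false H₀ is a Type II error.

Type II error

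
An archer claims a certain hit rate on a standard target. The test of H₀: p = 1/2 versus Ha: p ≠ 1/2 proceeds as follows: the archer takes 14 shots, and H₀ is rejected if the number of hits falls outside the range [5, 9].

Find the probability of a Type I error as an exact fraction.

1471/8192

Under H₀, K ~ Binomial(14, 1/2); α is the probability of landing in either tail, P(K ≤ 4) + P(K ≥ 10).
By symmetry, α = 2·P(K ≤ 4) = 2·(1 + 14 + 91 + 364 + 1001)/16384 = 2942/16384 = 1471/8192.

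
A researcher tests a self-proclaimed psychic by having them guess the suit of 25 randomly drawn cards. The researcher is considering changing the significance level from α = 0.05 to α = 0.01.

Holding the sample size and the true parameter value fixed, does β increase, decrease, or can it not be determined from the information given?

It increases.

Tightening α shrinks the rejection region. When Ha holds, fewer sample outcomes clear the stricter threshold, so more fall in the acceptance region.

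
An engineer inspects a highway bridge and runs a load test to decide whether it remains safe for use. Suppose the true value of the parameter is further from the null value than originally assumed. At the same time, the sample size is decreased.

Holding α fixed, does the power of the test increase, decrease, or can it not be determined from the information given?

The first change alone would make β decrease; the second alone would make β increase. Which effect dominates depends on the magnitudes, which are not given.
Since power = 1 − β, the effect on power is likewise indeterminate.

Cannot be determined from the information given.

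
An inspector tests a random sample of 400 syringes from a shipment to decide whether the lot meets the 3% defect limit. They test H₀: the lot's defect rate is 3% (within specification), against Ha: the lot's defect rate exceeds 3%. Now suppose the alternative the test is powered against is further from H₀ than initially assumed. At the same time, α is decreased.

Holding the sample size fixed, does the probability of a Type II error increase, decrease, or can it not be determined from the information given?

Cannot be determined from the information given.

The first change alone would make β decrease; the second alone would make β increase. Which effect dominates depends on the magnitudes, which are not given.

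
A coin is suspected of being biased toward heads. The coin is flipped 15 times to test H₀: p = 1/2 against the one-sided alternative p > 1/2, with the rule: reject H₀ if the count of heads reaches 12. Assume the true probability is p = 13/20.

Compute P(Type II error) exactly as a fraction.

6777270377107586237/8192000000000000000

A Type II error is failing to reject when Ha holds: with p = 13/20, β = P(X ≤ 11).
Summing C(15,j)·(13/20)^j·(7/20)^{15-j} for j = 0..11 gives 6777270377107586237/8192000000000000000.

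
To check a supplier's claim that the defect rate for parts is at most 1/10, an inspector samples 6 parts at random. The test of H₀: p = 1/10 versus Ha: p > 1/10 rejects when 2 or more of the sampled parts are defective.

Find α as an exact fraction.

α = P(reject H₀ | H₀ true) = P(S ≥ 2 | p = 1/10), S ~ Binomial(6, 1/10).
Computing the lower-tail complement: 1 − 177147/200000 = 22853/200000.

22853/200000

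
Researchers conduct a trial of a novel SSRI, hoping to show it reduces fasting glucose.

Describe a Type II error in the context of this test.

With the conventional null hypothesis that the drug has no effect on fasting glucose:
A Type II error is failing to reject H₀ when H₀ is false.
Here that means concluding there is insufficient evidence that the drug works when actually the drug reduces fasting glucose.

A Type II error would mean concluding that the drug has no effect on fasting glucose (or at least failing to establish that the drug reduces fasting glucose) when in fact the drug reduces fasting glucose.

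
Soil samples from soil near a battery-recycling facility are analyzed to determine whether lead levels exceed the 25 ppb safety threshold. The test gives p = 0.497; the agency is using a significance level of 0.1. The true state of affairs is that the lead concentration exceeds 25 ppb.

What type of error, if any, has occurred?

Type II error

The conventional null hypothesis is that the lead concentration is at or below 25 ppb (safe).
Since p = 0.497 ≥ α = 0.1, H₀ is not rejected.
H₀ is false (actually the lead concentration exceeds 25 ppb).
Failing to reject a false H₀ is a Type II error.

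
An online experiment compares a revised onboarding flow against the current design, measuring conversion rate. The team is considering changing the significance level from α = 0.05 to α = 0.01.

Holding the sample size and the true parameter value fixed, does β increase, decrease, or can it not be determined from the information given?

A smaller α moves the rejection region further into the tail. With the alternative true, more outcomes now fall outside the rejection region, so failing to reject becomes more likely.

It increases.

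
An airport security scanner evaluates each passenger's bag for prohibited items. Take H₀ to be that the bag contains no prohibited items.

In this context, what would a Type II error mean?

A Type II error would mean concluding that the bag contains no prohibited items (or at least failing to establish that the bag contains a prohibited item) when in fact the bag contains a prohibited item.

A Type II error is failing to reject H₀ when H₀ is false.
Here that means letting the bag through when actually the bag contains a prohibited item.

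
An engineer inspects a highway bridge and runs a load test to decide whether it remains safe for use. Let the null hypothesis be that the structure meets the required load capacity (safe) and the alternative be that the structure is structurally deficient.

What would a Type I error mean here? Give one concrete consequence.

A Type I error would mean concluding that the structure is structurally deficient when in fact the structure meets the required load capacity (safe). Consequence: a sound structure is closed unnecessarily, at significant cost and disruption.

A Type I error is rejecting H₀ when H₀ is true.
Here that means closing the structure for repairs when actually the structure meets the required load capacity (safe).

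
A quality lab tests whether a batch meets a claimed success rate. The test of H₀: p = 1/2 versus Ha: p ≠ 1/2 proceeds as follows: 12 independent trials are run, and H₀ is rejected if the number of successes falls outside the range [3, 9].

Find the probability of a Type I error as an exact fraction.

Under H₀, S ~ Binomial(12, 1/2); α is the probability of landing in either tail, P(S ≤ 2) + P(S ≥ 10).
Each tail has probability (1 + 12 + 66)/4096; doubling gives α = 158/4096 = 79/2048.

79/2048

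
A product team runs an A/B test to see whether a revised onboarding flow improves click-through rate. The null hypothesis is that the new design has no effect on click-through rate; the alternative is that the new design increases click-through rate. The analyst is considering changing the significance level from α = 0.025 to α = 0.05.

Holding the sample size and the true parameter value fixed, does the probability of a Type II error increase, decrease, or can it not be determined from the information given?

Relaxing α lowers the evidence threshold; under Ha, outcomes that previously fell short now trigger rejection.

It decreases.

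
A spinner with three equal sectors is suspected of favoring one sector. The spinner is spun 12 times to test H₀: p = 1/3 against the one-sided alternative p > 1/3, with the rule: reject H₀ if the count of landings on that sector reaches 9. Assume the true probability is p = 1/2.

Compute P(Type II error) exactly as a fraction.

3797/4096

β = P(fail to reject H₀ | Ha true) = P(S ≤ 8 | p = 1/2), S ~ Binomial(12, 1/2).
Adding the binomial probabilities P(S=0)+…+P(S=8) at p = 1/2 gives 3797/4096.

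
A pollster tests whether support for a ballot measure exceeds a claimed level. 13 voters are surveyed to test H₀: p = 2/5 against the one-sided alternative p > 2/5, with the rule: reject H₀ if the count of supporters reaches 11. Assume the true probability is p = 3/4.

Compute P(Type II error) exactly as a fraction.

22394171/33554432

A Type II error is failing to reject when Ha holds: with p = 3/4, β = P(Y ≤ 10).
Adding the binomial probabilities P(Y=0)+…+P(Y=10) at p = 3/4 gives 22394171/33554432.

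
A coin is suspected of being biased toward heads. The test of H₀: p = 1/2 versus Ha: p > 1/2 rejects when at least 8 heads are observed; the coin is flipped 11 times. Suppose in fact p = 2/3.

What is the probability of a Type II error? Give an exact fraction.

A Type II error is failing to reject when Ha holds: with p = 2/3, β = P(K ≤ 7).
Equivalently, β = 1 − P(K ≥ 8) = 31145/59049.

31145/59049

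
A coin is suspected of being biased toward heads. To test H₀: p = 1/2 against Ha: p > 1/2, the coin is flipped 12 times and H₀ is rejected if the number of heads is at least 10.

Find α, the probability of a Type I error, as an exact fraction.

79/4096

Under H₀, X ~ Binomial(12, 1/2), and α = P(X ≥ 10).
Summing the upper tail: (66 + 12 + 1) / 2^12 = 79/4096.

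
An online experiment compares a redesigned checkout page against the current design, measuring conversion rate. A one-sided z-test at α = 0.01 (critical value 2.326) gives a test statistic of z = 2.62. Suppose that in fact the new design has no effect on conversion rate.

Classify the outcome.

Type I error

The conventional null hypothesis is that the new design has no effect on conversion rate.
Since z = 2.62 > z* = 2.326, H₀ is rejected.
H₀ is true (actually the new design has no effect on conversion rate).
Rejecting a true H₀ is a Type I error.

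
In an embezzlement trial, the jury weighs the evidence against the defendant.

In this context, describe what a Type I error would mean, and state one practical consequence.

With the conventional null hypothesis that the defendant is innocent:
A Type I error is rejecting H₀ when H₀ is true.
Here that means convicting the defendant when actually the defendant is innocent.

A Type I error would mean concluding that the defendant is guilty when in fact the defendant is innocent. Consequence: an innocent person is convicted and punished.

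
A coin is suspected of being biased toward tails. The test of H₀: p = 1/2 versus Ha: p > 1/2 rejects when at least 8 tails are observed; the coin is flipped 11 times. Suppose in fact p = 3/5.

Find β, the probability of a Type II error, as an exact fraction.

A Type II error is failing to reject when Ha holds: with p = 3/5, β = P(X ≤ 7).
Equivalently, β = 1 − P(X ≥ 8) = 6872224/9765625.

6872224/9765625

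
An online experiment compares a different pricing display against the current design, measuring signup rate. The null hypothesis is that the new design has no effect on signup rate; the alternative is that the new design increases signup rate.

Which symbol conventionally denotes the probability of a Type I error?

α

P(Type I error) = P(reject H₀ | H₀ true) = α, the significance level.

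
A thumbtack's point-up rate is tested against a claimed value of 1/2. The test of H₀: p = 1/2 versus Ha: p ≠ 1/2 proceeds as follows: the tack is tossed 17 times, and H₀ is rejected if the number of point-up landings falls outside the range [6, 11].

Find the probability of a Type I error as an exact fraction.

4701/32768

Under H₀, X ~ Binomial(17, 1/2); α is the probability of landing in either tail, P(X ≤ 5) + P(X ≥ 12).
The two tails are symmetric, so α = 2·(1 + 17 + 136 + 680 + 2380 + 6188)/2^17 = 18804/131072 = 4701/32768.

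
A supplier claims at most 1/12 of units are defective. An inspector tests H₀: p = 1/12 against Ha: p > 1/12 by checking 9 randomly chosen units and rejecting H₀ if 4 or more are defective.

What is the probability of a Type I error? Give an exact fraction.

5563363/1289945088

The significance level is the probability, assuming p = 1/12, of seeing 4 or more defectives in 9 draws.
Computing the lower-tail complement: 1 − 1284381725/1289945088 = 5563363/1289945088.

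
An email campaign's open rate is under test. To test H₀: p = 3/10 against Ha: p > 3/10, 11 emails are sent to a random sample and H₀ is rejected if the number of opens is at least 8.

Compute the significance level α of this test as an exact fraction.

α = P(reject H₀ | H₀ true) = P(X ≥ 8 | p = 3/10), with X ~ Binomial(11, 3/10).
P(X ≥ 8) = Σ_{j=8}^{11} C(11,j)·(3/10)^j·(7/10)^{11-j} = 2145447/500000000.

2145447/500000000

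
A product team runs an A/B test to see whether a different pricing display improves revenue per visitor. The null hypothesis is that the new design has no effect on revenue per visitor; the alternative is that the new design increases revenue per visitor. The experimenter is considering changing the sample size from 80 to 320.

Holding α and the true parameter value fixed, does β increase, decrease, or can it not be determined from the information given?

It decreases.

A larger sample reduces the standard error, pulling the sampling distribution under Ha further from the non-rejection region.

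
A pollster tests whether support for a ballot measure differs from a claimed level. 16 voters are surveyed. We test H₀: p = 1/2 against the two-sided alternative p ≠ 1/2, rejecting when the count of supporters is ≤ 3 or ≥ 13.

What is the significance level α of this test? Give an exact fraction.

The significance level is the null-hypothesis probability of the rejection region {≤3} ∪ {≥13}.
Each tail has probability (1 + 16 + 120 + 560)/65536; doubling gives α = 1394/65536 = 697/32768.

697/32768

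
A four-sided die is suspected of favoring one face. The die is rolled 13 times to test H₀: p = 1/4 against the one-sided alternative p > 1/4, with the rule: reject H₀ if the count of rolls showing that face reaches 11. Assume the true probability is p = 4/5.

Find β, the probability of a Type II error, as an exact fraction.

Under the alternative p = 4/5, S ~ Binomial(13, 4/5); β is the probability the test does not reject, P(S < 11).
Adding the binomial probabilities P(S=0)+…+P(S=10) at p = 4/5 gives 608334741/1220703125.

608334741/1220703125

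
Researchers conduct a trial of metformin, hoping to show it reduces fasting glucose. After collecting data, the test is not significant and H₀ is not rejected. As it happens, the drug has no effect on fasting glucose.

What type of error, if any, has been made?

The conventional null hypothesis here is that the drug has no effect on fasting glucose.
The test retained a true H₀ — the decision matches the true state.

No error (correct decision).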